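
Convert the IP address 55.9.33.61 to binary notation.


55 = 00110111
9 = 00001001
33 = 00100001
61 = 00111101
Binary: 00110111.00001001.00100001.00111101


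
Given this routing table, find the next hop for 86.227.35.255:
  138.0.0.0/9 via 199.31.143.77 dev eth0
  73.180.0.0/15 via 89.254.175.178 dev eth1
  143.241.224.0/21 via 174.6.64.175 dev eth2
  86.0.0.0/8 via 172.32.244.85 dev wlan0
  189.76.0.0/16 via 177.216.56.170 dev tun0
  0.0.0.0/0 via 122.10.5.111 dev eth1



Longest prefix match for 86.227.35.255:
  /9 138.0.0.0: no
  /15 73.180.0.0: no
  /21 143.241.224.0: no
  /8 86.0.0.0: MATCH
  /16 189.76.0.0: no
  /0 0.0.0.0: MATCH
Selected: next-hop 172.32.244.85 via wlan0 (matched /8)


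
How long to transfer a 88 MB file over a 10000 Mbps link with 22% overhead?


Effective throughput = 10000 * (1 - 22/100) = 7800 Mbps
File size in Mb = 88 * 8 = 704 Mb
Time = 704 / 7800
Time = 0.0903 seconds


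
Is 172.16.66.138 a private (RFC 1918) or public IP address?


RFC 1918 private ranges:
  10.0.0.0/8 (10.0.0.0 - 10.255.255.255)
  172.16.0.0/12 (172.16.0.0 - 172.31.255.255)
  192.168.0.0/16 (192.168.0.0 - 192.168.255.255)
Private (in 172.16.0.0/12)


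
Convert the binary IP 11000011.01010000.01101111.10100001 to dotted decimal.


11000011 = 195
01010000 = 80
01101111 = 111
10100001 = 161
IP: 195.80.111.161


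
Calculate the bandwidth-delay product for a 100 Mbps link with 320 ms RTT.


BDP = bandwidth * RTT
= 100 Mbps * 320 ms
= 100 * 1e6 * 320 / 1000 bits
= 32000000 bits
= 4000000 bytes
= 3906.25 KB
BDP = 32000000 bits (4000000 bytes)


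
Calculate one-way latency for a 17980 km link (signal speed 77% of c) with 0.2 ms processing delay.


Speed = 0.77 * 3e5 km/s = 231000 km/s
Propagation delay = 17980 / 231000 = 0.0778 s = 77.8355 ms
Processing delay = 0.2 ms
Total one-way latency = 78.0355 ms


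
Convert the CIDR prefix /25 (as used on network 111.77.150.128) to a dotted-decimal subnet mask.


/25 means 25 network bits, 7 host bits
Binary: 11111111111111111111111110000000
Mask: 255.255.255.128


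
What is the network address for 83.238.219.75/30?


IP:   01010011.11101110.11011011.01001011
Mask: 11111111.11111111.11111111.11111100
AND operation:
Net:  01010011.11101110.11011011.01001000
Network: 83.238.219.72/30


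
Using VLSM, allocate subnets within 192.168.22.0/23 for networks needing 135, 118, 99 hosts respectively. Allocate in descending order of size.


135 hosts -> /24 (254 usable): 192.168.22.0/24
118 hosts -> /25 (126 usable): 192.168.23.0/25
99 hosts -> /25 (126 usable): 192.168.23.128/25
Allocation: 192.168.22.0/24 (135 hosts, 254 usable); 192.168.23.0/25 (118 hosts, 126 usable); 192.168.23.128/25 (99 hosts, 126 usable)


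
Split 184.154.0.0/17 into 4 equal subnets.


New prefix = 17 + 2 = 19
Each subnet has 8192 addresses
  184.154.0.0/19
  184.154.32.0/19
  184.154.64.0/19
  184.154.96.0/19
Subnets: 184.154.0.0/19, 184.154.32.0/19, 184.154.64.0/19, 184.154.96.0/19


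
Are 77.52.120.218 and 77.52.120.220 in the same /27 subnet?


Mask: 255.255.255.224
77.52.120.218 AND mask = 77.52.120.192
77.52.120.220 AND mask = 77.52.120.192
Yes, same subnet (77.52.120.192)


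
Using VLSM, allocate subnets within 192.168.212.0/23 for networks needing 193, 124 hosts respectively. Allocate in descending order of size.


193 hosts -> /24 (254 usable): 192.168.212.0/24
124 hosts -> /25 (126 usable): 192.168.213.0/25
Allocation: 192.168.212.0/24 (193 hosts, 254 usable); 192.168.213.0/25 (124 hosts, 126 usable)


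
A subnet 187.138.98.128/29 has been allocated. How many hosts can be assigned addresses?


Host bits = 32 - 29 = 3
Total addresses = 2^3 = 8
Usable = total - 2 (network and broadcast)
Usable hosts: 6


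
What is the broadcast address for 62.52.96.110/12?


Network: 62.48.0.0/12
Host bits = 20
Set all host bits to 1:
Broadcast: 62.63.255.255


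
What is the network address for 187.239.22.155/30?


IP:   10111011.11101111.00010110.10011011
Mask: 11111111.11111111.11111111.11111100
AND operation:
Net:  10111011.11101111.00010110.10011000
Network: 187.239.22.152/30


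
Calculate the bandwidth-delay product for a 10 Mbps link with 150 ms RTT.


BDP = bandwidth * RTT
= 10 Mbps * 150 ms
= 10 * 1e6 * 150 / 1000 bits
= 1500000 bits
= 187500 bytes
= 183.1055 KB
BDP = 1500000 bits (187500 bytes)


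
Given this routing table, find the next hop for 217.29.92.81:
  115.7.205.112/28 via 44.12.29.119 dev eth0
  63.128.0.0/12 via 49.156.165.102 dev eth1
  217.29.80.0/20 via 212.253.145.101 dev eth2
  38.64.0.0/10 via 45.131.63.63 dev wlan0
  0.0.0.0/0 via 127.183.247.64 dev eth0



Longest prefix match for 217.29.92.81:
  /28 115.7.205.112: no
  /12 63.128.0.0: no
  /20 217.29.80.0: MATCH
  /10 38.64.0.0: no
  /0 0.0.0.0: MATCH
Selected: next-hop 212.253.145.101 via eth2 (matched /20)


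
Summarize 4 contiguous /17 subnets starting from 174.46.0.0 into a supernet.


Original prefix: /17
Number of subnets: 4 = 2^2
New prefix = 17 - 2 = 15
Supernet: 174.46.0.0/15


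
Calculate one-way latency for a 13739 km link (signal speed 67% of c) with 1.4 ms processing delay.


Speed = 0.67 * 3e5 km/s = 201000 km/s
Propagation delay = 13739 / 201000 = 0.0684 s = 68.3532 ms
Processing delay = 1.4 ms
Total one-way latency = 69.7532 ms


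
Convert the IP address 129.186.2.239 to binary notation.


129 = 10000001
186 = 10111010
2 = 00000010
239 = 11101111
Binary: 10000001.10111010.00000010.11101111


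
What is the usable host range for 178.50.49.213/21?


Network: 178.50.48.0
Broadcast: 178.50.55.255
First usable = network + 1
Last usable = broadcast - 1
Range: 178.50.48.1 to 178.50.55.254


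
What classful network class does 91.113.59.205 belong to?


First octet: 91
Binary: 01011011
0xxxxxxx -> Class A (1-126)
Class A, default mask 255.0.0.0 (/8)


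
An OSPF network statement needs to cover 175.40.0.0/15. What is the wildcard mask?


Subnet mask: 255.254.0.0
Wildcard = 255.255.255.255 - subnet mask
255 - 255 = 0
255 - 254 = 1
255 - 0 = 255
255 - 0 = 255
Wildcard: 0.1.255.255


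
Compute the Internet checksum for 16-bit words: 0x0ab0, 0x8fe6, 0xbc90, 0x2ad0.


Sum all words (with carry folding):
+ 0x0ab0 = 0x0ab0
+ 0x8fe6 = 0x9a96
+ 0xbc90 = 0x5727
+ 0x2ad0 = 0x81f7
One's complement: ~0x81f7
Checksum = 0x7e08


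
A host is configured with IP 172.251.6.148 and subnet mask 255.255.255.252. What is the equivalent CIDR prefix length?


Binary: 11111111.11111111.11111111.11111100
Count leading 1s
Prefix: /30


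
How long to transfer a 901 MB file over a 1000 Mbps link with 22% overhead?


Effective throughput = 1000 * (1 - 22/100) = 780 Mbps
File size in Mb = 901 * 8 = 7208 Mb
Time = 7208 / 780
Time = 9.241 seconds


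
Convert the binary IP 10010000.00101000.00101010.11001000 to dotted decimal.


10010000 = 144
00101000 = 40
00101010 = 42
11001000 = 200
IP: 144.40.42.200


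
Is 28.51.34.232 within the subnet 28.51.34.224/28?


Subnet network: 28.51.34.224
Test IP AND mask: 28.51.34.224
Yes, 28.51.34.232 is in 28.51.34.224/28


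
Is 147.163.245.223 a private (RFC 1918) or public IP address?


RFC 1918 private ranges:
  10.0.0.0/8 (10.0.0.0 - 10.255.255.255)
  172.16.0.0/12 (172.16.0.0 - 172.31.255.255)
  192.168.0.0/16 (192.168.0.0 - 192.168.255.255)
Public (not in any RFC 1918 range)


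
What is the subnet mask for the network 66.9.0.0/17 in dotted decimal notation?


/17 means 17 network bits, 15 host bits
Binary: 11111111111111111000000000000000
Mask: 255.255.128.0


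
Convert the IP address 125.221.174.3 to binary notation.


125 = 01111101
221 = 11011101
174 = 10101110
3 = 00000011
Binary: 01111101.11011101.10101110.00000011


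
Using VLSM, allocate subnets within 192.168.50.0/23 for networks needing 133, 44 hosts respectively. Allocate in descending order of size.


133 hosts -> /24 (254 usable): 192.168.50.0/24
44 hosts -> /26 (62 usable): 192.168.51.0/26
Allocation: 192.168.50.0/24 (133 hosts, 254 usable); 192.168.51.0/26 (44 hosts, 62 usable)


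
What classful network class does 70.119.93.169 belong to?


First octet: 70
Binary: 01000110
0xxxxxxx -> Class A (1-126)
Class A, default mask 255.0.0.0 (/8)


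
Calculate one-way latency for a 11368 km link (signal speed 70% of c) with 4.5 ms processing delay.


Speed = 0.7 * 3e5 km/s = 210000 km/s
Propagation delay = 11368 / 210000 = 0.0541 s = 54.1333 ms
Processing delay = 4.5 ms
Total one-way latency = 58.6333 ms


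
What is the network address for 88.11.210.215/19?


IP:   01011000.00001011.11010010.11010111
Mask: 11111111.11111111.11100000.00000000
AND operation:
Net:  01011000.00001011.11000000.00000000
Network: 88.11.192.0/19


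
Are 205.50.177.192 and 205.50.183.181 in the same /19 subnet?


Mask: 255.255.224.0
205.50.177.192 AND mask = 205.50.160.0
205.50.183.181 AND mask = 205.50.160.0
Yes, same subnet (205.50.160.0)


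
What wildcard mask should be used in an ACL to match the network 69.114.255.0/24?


Subnet mask: 255.255.255.0
Wildcard = 255.255.255.255 - subnet mask
255 - 255 = 0
255 - 255 = 0
255 - 255 = 0
255 - 0 = 255
Wildcard: 0.0.0.255


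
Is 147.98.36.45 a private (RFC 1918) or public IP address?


RFC 1918 private ranges:
  10.0.0.0/8 (10.0.0.0 - 10.255.255.255)
  172.16.0.0/12 (172.16.0.0 - 172.31.255.255)
  192.168.0.0/16 (192.168.0.0 - 192.168.255.255)
Public (not in any RFC 1918 range)


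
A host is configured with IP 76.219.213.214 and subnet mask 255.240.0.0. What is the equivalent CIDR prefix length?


Binary: 11111111.11110000.00000000.00000000
Count leading 1s
Prefix: /12


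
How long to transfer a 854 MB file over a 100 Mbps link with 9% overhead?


Effective throughput = 100 * (1 - 9/100) = 91 Mbps
File size in Mb = 854 * 8 = 6832 Mb
Time = 6832 / 91
Time = 75.0769 seconds


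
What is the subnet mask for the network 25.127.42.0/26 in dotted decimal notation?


/26 means 26 network bits, 6 host bits
Binary: 11111111111111111111111111000000
Mask: 255.255.255.192


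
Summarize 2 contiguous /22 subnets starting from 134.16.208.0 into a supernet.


Original prefix: /22
Number of subnets: 2 = 2^1
New prefix = 22 - 1 = 21
Supernet: 134.16.208.0/21


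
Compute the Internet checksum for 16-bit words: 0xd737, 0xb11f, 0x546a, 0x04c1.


Sum all words (with carry folding):
+ 0xd737 = 0xd737
+ 0xb11f = 0x8857
+ 0x546a = 0xdcc1
+ 0x04c1 = 0xe182
One's complement: ~0xe182
Checksum = 0x1e7d


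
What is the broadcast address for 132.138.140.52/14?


Network: 132.136.0.0/14
Host bits = 18
Set all host bits to 1:
Broadcast: 132.139.255.255


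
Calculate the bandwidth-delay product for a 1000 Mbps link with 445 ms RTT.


BDP = bandwidth * RTT
= 1000 Mbps * 445 ms
= 1000 * 1e6 * 445 / 1000 bits
= 445000000 bits
= 55625000 bytes
= 54321.2891 KB
BDP = 445000000 bits (55625000 bytes)


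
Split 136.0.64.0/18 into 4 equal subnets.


New prefix = 18 + 2 = 20
Each subnet has 4096 addresses
  136.0.64.0/20
  136.0.80.0/20
  136.0.96.0/20
  136.0.112.0/20
Subnets: 136.0.64.0/20, 136.0.80.0/20, 136.0.96.0/20, 136.0.112.0/20


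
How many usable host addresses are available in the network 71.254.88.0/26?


Host bits = 32 - 26 = 6
Total addresses = 2^6 = 64
Usable = total - 2 (network and broadcast)
Usable hosts: 62


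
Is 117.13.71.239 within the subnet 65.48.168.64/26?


Subnet network: 65.48.168.64
Test IP AND mask: 117.13.71.192
No, 117.13.71.239 is not in 65.48.168.64/26


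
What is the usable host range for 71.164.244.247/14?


Network: 71.164.0.0
Broadcast: 71.167.255.255
First usable = network + 1
Last usable = broadcast - 1
Range: 71.164.0.1 to 71.167.255.254


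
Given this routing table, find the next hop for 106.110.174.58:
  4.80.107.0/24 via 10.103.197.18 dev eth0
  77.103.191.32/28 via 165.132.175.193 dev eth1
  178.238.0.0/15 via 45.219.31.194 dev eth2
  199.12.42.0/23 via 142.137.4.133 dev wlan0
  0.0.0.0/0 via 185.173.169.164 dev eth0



Longest prefix match for 106.110.174.58:
  /24 4.80.107.0: no
  /28 77.103.191.32: no
  /15 178.238.0.0: no
  /23 199.12.42.0: no
  /0 0.0.0.0: MATCH
Selected: next-hop 185.173.169.164 via eth0 (matched /0)


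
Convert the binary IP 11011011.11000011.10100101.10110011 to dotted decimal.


11011011 = 219
11000011 = 195
10100101 = 165
10110011 = 179
IP: 219.195.165.179


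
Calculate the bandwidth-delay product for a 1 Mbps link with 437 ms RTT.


BDP = bandwidth * RTT
= 1 Mbps * 437 ms
= 1 * 1e6 * 437 / 1000 bits
= 437000 bits
= 54625 bytes
= 53.3447 KB
BDP = 437000 bits (54625 bytes)


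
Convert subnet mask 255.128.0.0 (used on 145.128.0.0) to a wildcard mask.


Subnet mask: 255.128.0.0
Wildcard = 255.255.255.255 - subnet mask
255 - 255 = 0
255 - 128 = 127
255 - 0 = 255
255 - 0 = 255
Wildcard: 0.127.255.255


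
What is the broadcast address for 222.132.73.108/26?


Network: 222.132.73.64/26
Host bits = 6
Set all host bits to 1:
Broadcast: 222.132.73.127


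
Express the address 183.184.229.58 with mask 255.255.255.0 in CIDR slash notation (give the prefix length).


Binary: 11111111.11111111.11111111.00000000
Count leading 1s
Prefix: /24


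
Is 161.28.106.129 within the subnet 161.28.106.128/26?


Subnet network: 161.28.106.128
Test IP AND mask: 161.28.106.128
Yes, 161.28.106.129 is in 161.28.106.128/26


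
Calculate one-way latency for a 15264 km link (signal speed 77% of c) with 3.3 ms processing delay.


Speed = 0.77 * 3e5 km/s = 231000 km/s
Propagation delay = 15264 / 231000 = 0.0661 s = 66.0779 ms
Processing delay = 3.3 ms
Total one-way latency = 69.3779 ms


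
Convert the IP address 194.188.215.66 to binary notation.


194 = 11000010
188 = 10111100
215 = 11010111
66 = 01000010
Binary: 11000010.10111100.11010111.01000010


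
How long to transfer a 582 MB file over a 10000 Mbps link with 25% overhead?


Effective throughput = 10000 * (1 - 25/100) = 7500 Mbps
File size in Mb = 582 * 8 = 4656 Mb
Time = 4656 / 7500
Time = 0.6208 seconds


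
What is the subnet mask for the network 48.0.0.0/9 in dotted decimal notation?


/9 means 9 network bits, 23 host bits
Binary: 11111111100000000000000000000000
Mask: 255.128.0.0


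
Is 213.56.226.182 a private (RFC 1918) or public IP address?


RFC 1918 private ranges:
  10.0.0.0/8 (10.0.0.0 - 10.255.255.255)
  172.16.0.0/12 (172.16.0.0 - 172.31.255.255)
  192.168.0.0/16 (192.168.0.0 - 192.168.255.255)
Public (not in any RFC 1918 range)


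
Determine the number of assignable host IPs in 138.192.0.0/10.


Host bits = 32 - 10 = 22
Total addresses = 2^22 = 4194304
Usable = total - 2 (network and broadcast)
Usable hosts: 4194302


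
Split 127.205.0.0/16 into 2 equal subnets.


New prefix = 16 + 1 = 17
Each subnet has 32768 addresses
  127.205.0.0/17
  127.205.128.0/17
Subnets: 127.205.0.0/17, 127.205.128.0/17


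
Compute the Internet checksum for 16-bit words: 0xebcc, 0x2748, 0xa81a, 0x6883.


Sum all words (with carry folding):
+ 0xebcc = 0xebcc
+ 0x2748 = 0x1315
+ 0xa81a = 0xbb2f
+ 0x6883 = 0x23b3
One's complement: ~0x23b3
Checksum = 0xdc4c


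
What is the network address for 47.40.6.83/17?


IP:   00101111.00101000.00000110.01010011
Mask: 11111111.11111111.10000000.00000000
AND operation:
Net:  00101111.00101000.00000000.00000000
Network: 47.40.0.0/17


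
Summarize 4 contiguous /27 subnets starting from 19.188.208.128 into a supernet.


Original prefix: /27
Number of subnets: 4 = 2^2
New prefix = 27 - 2 = 25
Supernet: 19.188.208.128/25


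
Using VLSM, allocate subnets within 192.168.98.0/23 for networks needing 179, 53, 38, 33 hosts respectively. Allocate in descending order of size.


179 hosts -> /24 (254 usable): 192.168.98.0/24
53 hosts -> /26 (62 usable): 192.168.99.0/26
38 hosts -> /26 (62 usable): 192.168.99.64/26
33 hosts -> /26 (62 usable): 192.168.99.128/26
Allocation: 192.168.98.0/24 (179 hosts, 254 usable); 192.168.99.0/26 (53 hosts, 62 usable); 192.168.99.64/26 (38 hosts, 62 usable); 192.168.99.128/26 (33 hosts, 62 usable)


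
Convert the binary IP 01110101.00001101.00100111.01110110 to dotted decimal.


01110101 = 117
00001101 = 13
00100111 = 39
01110110 = 118
IP: 117.13.39.118


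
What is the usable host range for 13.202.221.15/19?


Network: 13.202.192.0
Broadcast: 13.202.223.255
First usable = network + 1
Last usable = broadcast - 1
Range: 13.202.192.1 to 13.202.223.254


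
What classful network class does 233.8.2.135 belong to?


First octet: 233
Binary: 11101001
1110xxxx -> Class D (224-239)
Class D (multicast), default mask N/A


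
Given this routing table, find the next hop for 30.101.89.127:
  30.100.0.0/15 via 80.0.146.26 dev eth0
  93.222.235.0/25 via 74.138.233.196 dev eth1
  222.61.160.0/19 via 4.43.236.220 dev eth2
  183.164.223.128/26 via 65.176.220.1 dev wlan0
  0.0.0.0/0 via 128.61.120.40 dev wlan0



Longest prefix match for 30.101.89.127:
  /15 30.100.0.0: MATCH
  /25 93.222.235.0: no
  /19 222.61.160.0: no
  /26 183.164.223.128: no
  /0 0.0.0.0: MATCH
Selected: next-hop 80.0.146.26 via eth0 (matched /15)


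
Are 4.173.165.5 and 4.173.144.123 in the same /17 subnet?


Mask: 255.255.128.0
4.173.165.5 AND mask = 4.173.128.0
4.173.144.123 AND mask = 4.173.128.0
Yes, same subnet (4.173.128.0)


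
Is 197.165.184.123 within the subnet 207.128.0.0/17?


Subnet network: 207.128.0.0
Test IP AND mask: 197.165.128.0
No, 197.165.184.123 is not in 207.128.0.0/17


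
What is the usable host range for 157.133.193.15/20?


Network: 157.133.192.0
Broadcast: 157.133.207.255
First usable = network + 1
Last usable = broadcast - 1
Range: 157.133.192.1 to 157.133.207.254


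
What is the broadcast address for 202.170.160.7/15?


Network: 202.170.0.0/15
Host bits = 17
Set all host bits to 1:
Broadcast: 202.171.255.255


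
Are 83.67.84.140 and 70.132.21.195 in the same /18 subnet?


Mask: 255.255.192.0
83.67.84.140 AND mask = 83.67.64.0
70.132.21.195 AND mask = 70.132.0.0
No, different subnets (83.67.64.0 vs 70.132.0.0)


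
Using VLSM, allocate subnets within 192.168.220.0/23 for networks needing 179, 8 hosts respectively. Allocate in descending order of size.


179 hosts -> /24 (254 usable): 192.168.220.0/24
8 hosts -> /28 (14 usable): 192.168.221.0/28
Allocation: 192.168.220.0/24 (179 hosts, 254 usable); 192.168.221.0/28 (8 hosts, 14 usable)


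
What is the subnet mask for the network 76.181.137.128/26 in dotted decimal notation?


/26 means 26 network bits, 6 host bits
Binary: 11111111111111111111111111000000
Mask: 255.255.255.192


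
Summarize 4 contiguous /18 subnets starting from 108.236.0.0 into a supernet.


Original prefix: /18
Number of subnets: 4 = 2^2
New prefix = 18 - 2 = 16
Supernet: 108.236.0.0/16


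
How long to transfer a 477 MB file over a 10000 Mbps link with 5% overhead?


Effective throughput = 10000 * (1 - 5/100) = 9500 Mbps
File size in Mb = 477 * 8 = 3816 Mb
Time = 3816 / 9500
Time = 0.4017 seconds


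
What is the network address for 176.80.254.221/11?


IP:   10110000.01010000.11111110.11011101
Mask: 11111111.11100000.00000000.00000000
AND operation:
Net:  10110000.01000000.00000000.00000000
Network: 176.64.0.0/11


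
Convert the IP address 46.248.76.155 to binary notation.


46 = 00101110
248 = 11111000
76 = 01001100
155 = 10011011
Binary: 00101110.11111000.01001100.10011011


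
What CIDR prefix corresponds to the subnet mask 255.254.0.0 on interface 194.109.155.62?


Binary: 11111111.11111110.00000000.00000000
Count leading 1s
Prefix: /15


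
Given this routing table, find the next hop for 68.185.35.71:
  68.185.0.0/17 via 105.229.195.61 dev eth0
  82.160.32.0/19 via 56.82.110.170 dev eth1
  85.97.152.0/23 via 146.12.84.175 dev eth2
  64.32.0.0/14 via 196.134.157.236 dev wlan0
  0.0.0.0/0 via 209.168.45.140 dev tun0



Longest prefix match for 68.185.35.71:
  /17 68.185.0.0: MATCH
  /19 82.160.32.0: no
  /23 85.97.152.0: no
  /14 64.32.0.0: no
  /0 0.0.0.0: MATCH
Selected: next-hop 105.229.195.61 via eth0 (matched /17)


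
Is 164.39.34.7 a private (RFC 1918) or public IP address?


RFC 1918 private ranges:
  10.0.0.0/8 (10.0.0.0 - 10.255.255.255)
  172.16.0.0/12 (172.16.0.0 - 172.31.255.255)
  192.168.0.0/16 (192.168.0.0 - 192.168.255.255)
Public (not in any RFC 1918 range)


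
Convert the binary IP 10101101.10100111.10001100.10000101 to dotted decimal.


10101101 = 173
10100111 = 167
10001100 = 140
10000101 = 133
IP: 173.167.140.133


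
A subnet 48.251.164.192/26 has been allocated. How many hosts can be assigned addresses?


Host bits = 32 - 26 = 6
Total addresses = 2^6 = 64
Usable = total - 2 (network and broadcast)
Usable hosts: 62


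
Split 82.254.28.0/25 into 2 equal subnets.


New prefix = 25 + 1 = 26
Each subnet has 64 addresses
  82.254.28.0/26
  82.254.28.64/26
Subnets: 82.254.28.0/26, 82.254.28.64/26


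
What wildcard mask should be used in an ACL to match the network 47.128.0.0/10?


Subnet mask: 255.192.0.0
Wildcard = 255.255.255.255 - subnet mask
255 - 255 = 0
255 - 192 = 63
255 - 0 = 255
255 - 0 = 255
Wildcard: 0.63.255.255


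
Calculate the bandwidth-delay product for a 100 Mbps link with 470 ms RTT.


BDP = bandwidth * RTT
= 100 Mbps * 470 ms
= 100 * 1e6 * 470 / 1000 bits
= 47000000 bits
= 5875000 bytes
= 5737.3047 KB
BDP = 47000000 bits (5875000 bytes)


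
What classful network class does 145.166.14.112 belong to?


First octet: 145
Binary: 10010001
10xxxxxx -> Class B (128-191)
Class B, default mask 255.255.0.0 (/16)


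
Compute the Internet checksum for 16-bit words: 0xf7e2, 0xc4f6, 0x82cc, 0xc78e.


Sum all words (with carry folding):
+ 0xf7e2 = 0xf7e2
+ 0xc4f6 = 0xbcd9
+ 0x82cc = 0x3fa6
+ 0xc78e = 0x0735
One's complement: ~0x0735
Checksum = 0xf8ca


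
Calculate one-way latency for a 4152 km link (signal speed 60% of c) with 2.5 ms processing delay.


Speed = 0.6 * 3e5 km/s = 180000 km/s
Propagation delay = 4152 / 180000 = 0.0231 s = 23.0667 ms
Processing delay = 2.5 ms
Total one-way latency = 25.5667 ms


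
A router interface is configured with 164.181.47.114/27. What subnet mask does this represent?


/27 means 27 network bits, 5 host bits
Binary: 11111111111111111111111111100000
Mask: 255.255.255.224


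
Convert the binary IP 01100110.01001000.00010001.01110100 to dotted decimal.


01100110 = 102
01001000 = 72
00010001 = 17
01110100 = 116
IP: 102.72.17.116


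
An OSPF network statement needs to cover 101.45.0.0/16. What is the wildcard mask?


Subnet mask: 255.255.0.0
Wildcard = 255.255.255.255 - subnet mask
255 - 255 = 0
255 - 255 = 0
255 - 0 = 255
255 - 0 = 255
Wildcard: 0.0.255.255


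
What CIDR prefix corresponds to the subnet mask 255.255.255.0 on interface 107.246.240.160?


Binary: 11111111.11111111.11111111.00000000
Count leading 1s
Prefix: /24


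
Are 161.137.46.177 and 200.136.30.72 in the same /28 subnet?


Mask: 255.255.255.240
161.137.46.177 AND mask = 161.137.46.176
200.136.30.72 AND mask = 200.136.30.64
No, different subnets (161.137.46.176 vs 200.136.30.64)


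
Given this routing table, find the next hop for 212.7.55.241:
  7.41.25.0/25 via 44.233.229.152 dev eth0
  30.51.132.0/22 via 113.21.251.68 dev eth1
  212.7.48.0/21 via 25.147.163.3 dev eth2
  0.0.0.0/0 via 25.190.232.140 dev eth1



Longest prefix match for 212.7.55.241:
  /25 7.41.25.0: no
  /22 30.51.132.0: no
  /21 212.7.48.0: MATCH
  /0 0.0.0.0: MATCH
Selected: next-hop 25.147.163.3 via eth2 (matched /21)


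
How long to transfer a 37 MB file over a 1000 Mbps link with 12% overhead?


Effective throughput = 1000 * (1 - 12/100) = 880 Mbps
File size in Mb = 37 * 8 = 296 Mb
Time = 296 / 880
Time = 0.3364 seconds


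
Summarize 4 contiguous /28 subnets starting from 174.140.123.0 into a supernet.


Original prefix: /28
Number of subnets: 4 = 2^2
New prefix = 28 - 2 = 26
Supernet: 174.140.123.0/26


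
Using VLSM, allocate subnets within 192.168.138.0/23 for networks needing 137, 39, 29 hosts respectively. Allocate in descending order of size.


137 hosts -> /24 (254 usable): 192.168.138.0/24
39 hosts -> /26 (62 usable): 192.168.139.0/26
29 hosts -> /27 (30 usable): 192.168.139.64/27
Allocation: 192.168.138.0/24 (137 hosts, 254 usable); 192.168.139.0/26 (39 hosts, 62 usable); 192.168.139.64/27 (29 hosts, 30 usable)


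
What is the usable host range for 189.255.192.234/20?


Network: 189.255.192.0
Broadcast: 189.255.207.255
First usable = network + 1
Last usable = broadcast - 1
Range: 189.255.192.1 to 189.255.207.254


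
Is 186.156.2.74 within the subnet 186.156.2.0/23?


Subnet network: 186.156.2.0
Test IP AND mask: 186.156.2.0
Yes, 186.156.2.74 is in 186.156.2.0/23


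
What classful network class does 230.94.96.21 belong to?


First octet: 230
Binary: 11100110
1110xxxx -> Class D (224-239)
Class D (multicast), default mask N/A


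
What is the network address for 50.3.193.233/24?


IP:   00110010.00000011.11000001.11101001
Mask: 11111111.11111111.11111111.00000000
AND operation:
Net:  00110010.00000011.11000001.00000000
Network: 50.3.193.0/24


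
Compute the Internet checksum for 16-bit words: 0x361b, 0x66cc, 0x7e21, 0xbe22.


Sum all words (with carry folding):
+ 0x361b = 0x361b
+ 0x66cc = 0x9ce7
+ 0x7e21 = 0x1b09
+ 0xbe22 = 0xd92b
One's complement: ~0xd92b
Checksum = 0x26d4


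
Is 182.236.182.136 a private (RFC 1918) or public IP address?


RFC 1918 private ranges:
  10.0.0.0/8 (10.0.0.0 - 10.255.255.255)
  172.16.0.0/12 (172.16.0.0 - 172.31.255.255)
  192.168.0.0/16 (192.168.0.0 - 192.168.255.255)
Public (not in any RFC 1918 range)


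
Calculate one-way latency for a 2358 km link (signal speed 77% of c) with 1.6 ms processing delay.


Speed = 0.77 * 3e5 km/s = 231000 km/s
Propagation delay = 2358 / 231000 = 0.0102 s = 10.2078 ms
Processing delay = 1.6 ms
Total one-way latency = 11.8078 ms


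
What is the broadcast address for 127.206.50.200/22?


Network: 127.206.48.0/22
Host bits = 10
Set all host bits to 1:
Broadcast: 127.206.51.255


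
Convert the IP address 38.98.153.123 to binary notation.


38 = 00100110
98 = 01100010
153 = 10011001
123 = 01111011
Binary: 00100110.01100010.10011001.01111011


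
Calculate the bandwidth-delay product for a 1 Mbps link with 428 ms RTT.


BDP = bandwidth * RTT
= 1 Mbps * 428 ms
= 1 * 1e6 * 428 / 1000 bits
= 428000 bits
= 53500 bytes
= 52.2461 KB
BDP = 428000 bits (53500 bytes)


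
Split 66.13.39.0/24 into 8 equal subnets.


New prefix = 24 + 3 = 27
Each subnet has 32 addresses
  66.13.39.0/27
  66.13.39.32/27
  66.13.39.64/27
  66.13.39.96/27
  66.13.39.128/27
  66.13.39.160/27
  66.13.39.192/27
  66.13.39.224/27
Subnets: 66.13.39.0/27, 66.13.39.32/27, 66.13.39.64/27, 66.13.39.96/27, 66.13.39.128/27, 66.13.39.160/27, 66.13.39.192/27, 66.13.39.224/27


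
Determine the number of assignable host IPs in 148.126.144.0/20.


Host bits = 32 - 20 = 12
Total addresses = 2^12 = 4096
Usable = total - 2 (network and broadcast)
Usable hosts: 4094


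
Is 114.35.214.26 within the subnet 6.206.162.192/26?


Subnet network: 6.206.162.192
Test IP AND mask: 114.35.214.0
No, 114.35.214.26 is not in 6.206.162.192/26


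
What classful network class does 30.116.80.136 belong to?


First octet: 30
Binary: 00011110
0xxxxxxx -> Class A (1-126)
Class A, default mask 255.0.0.0 (/8)


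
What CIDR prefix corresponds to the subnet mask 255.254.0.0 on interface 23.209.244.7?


Binary: 11111111.11111110.00000000.00000000
Count leading 1s
Prefix: /15


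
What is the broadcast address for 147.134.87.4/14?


Network: 147.132.0.0/14
Host bits = 18
Set all host bits to 1:
Broadcast: 147.135.255.255


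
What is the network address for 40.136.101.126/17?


IP:   00101000.10001000.01100101.01111110
Mask: 11111111.11111111.10000000.00000000
AND operation:
Net:  00101000.10001000.00000000.00000000
Network: 40.136.0.0/17


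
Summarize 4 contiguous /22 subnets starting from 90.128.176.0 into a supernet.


Original prefix: /22
Number of subnets: 4 = 2^2
New prefix = 22 - 2 = 20
Supernet: 90.128.176.0/20


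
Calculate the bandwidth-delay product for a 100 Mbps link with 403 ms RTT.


BDP = bandwidth * RTT
= 100 Mbps * 403 ms
= 100 * 1e6 * 403 / 1000 bits
= 40300000 bits
= 5037500 bytes
= 4919.4336 KB
BDP = 40300000 bits (5037500 bytes)


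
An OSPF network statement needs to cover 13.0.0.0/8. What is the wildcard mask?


Subnet mask: 255.0.0.0
Wildcard = 255.255.255.255 - subnet mask
255 - 255 = 0
255 - 0 = 255
255 - 0 = 255
255 - 0 = 255
Wildcard: 0.255.255.255


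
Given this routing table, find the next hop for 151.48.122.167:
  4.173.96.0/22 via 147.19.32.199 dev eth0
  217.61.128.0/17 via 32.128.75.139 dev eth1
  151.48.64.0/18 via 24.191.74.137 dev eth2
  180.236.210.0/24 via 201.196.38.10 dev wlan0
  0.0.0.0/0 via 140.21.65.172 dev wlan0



Longest prefix match for 151.48.122.167:
  /22 4.173.96.0: no
  /17 217.61.128.0: no
  /18 151.48.64.0: MATCH
  /24 180.236.210.0: no
  /0 0.0.0.0: MATCH
Selected: next-hop 24.191.74.137 via eth2 (matched /18)


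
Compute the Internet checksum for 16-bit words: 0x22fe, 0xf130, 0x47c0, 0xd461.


Sum all words (with carry folding):
+ 0x22fe = 0x22fe
+ 0xf130 = 0x142f
+ 0x47c0 = 0x5bef
+ 0xd461 = 0x3051
One's complement: ~0x3051
Checksum = 0xcfae


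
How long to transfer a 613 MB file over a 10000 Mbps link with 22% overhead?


Effective throughput = 10000 * (1 - 22/100) = 7800 Mbps
File size in Mb = 613 * 8 = 4904 Mb
Time = 4904 / 7800
Time = 0.6287 seconds


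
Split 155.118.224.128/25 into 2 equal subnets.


New prefix = 25 + 1 = 26
Each subnet has 64 addresses
  155.118.224.128/26
  155.118.224.192/26
Subnets: 155.118.224.128/26, 155.118.224.192/26


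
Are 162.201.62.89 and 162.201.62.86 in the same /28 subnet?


Mask: 255.255.255.240
162.201.62.89 AND mask = 162.201.62.80
162.201.62.86 AND mask = 162.201.62.80
Yes, same subnet (162.201.62.80)


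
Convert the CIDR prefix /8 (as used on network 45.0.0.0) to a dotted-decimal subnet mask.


/8 means 8 network bits, 24 host bits
Binary: 11111111000000000000000000000000
Mask: 255.0.0.0


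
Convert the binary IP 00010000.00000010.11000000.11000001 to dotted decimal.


00010000 = 16
00000010 = 2
11000000 = 192
11000001 = 193
IP: 16.2.192.193


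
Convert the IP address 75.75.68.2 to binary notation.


75 = 01001011
75 = 01001011
68 = 01000100
2 = 00000010
Binary: 01001011.01001011.01000100.00000010


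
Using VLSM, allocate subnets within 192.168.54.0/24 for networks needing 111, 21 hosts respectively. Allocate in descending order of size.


111 hosts -> /25 (126 usable): 192.168.54.0/25
21 hosts -> /27 (30 usable): 192.168.54.128/27
Allocation: 192.168.54.0/25 (111 hosts, 126 usable); 192.168.54.128/27 (21 hosts, 30 usable)


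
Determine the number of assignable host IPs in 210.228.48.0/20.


Host bits = 32 - 20 = 12
Total addresses = 2^12 = 4096
Usable = total - 2 (network and broadcast)
Usable hosts: 4094


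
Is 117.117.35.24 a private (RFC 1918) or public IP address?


RFC 1918 private ranges:
  10.0.0.0/8 (10.0.0.0 - 10.255.255.255)
  172.16.0.0/12 (172.16.0.0 - 172.31.255.255)
  192.168.0.0/16 (192.168.0.0 - 192.168.255.255)
Public (not in any RFC 1918 range)


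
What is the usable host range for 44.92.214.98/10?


Network: 44.64.0.0
Broadcast: 44.127.255.255
First usable = network + 1
Last usable = broadcast - 1
Range: 44.64.0.1 to 44.127.255.254


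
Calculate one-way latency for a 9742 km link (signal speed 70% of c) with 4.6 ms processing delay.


Speed = 0.7 * 3e5 km/s = 210000 km/s
Propagation delay = 9742 / 210000 = 0.0464 s = 46.3905 ms
Processing delay = 4.6 ms
Total one-way latency = 50.9905 ms


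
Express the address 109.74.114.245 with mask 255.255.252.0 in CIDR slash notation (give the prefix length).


Binary: 11111111.11111111.11111100.00000000
Count leading 1s
Prefix: /22


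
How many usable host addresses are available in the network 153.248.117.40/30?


Host bits = 32 - 30 = 2
Total addresses = 2^2 = 4
Usable = total - 2 (network and broadcast)
Usable hosts: 2


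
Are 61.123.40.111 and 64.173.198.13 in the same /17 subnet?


Mask: 255.255.128.0
61.123.40.111 AND mask = 61.123.0.0
64.173.198.13 AND mask = 64.173.128.0
No, different subnets (61.123.0.0 vs 64.173.128.0)


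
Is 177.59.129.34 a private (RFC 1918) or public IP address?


RFC 1918 private ranges:
  10.0.0.0/8 (10.0.0.0 - 10.255.255.255)
  172.16.0.0/12 (172.16.0.0 - 172.31.255.255)
  192.168.0.0/16 (192.168.0.0 - 192.168.255.255)
Public (not in any RFC 1918 range)


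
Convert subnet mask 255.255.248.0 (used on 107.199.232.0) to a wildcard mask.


Subnet mask: 255.255.248.0
Wildcard = 255.255.255.255 - subnet mask
255 - 255 = 0
255 - 255 = 0
255 - 248 = 7
255 - 0 = 255
Wildcard: 0.0.7.255


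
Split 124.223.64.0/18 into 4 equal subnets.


New prefix = 18 + 2 = 20
Each subnet has 4096 addresses
  124.223.64.0/20
  124.223.80.0/20
  124.223.96.0/20
  124.223.112.0/20
Subnets: 124.223.64.0/20, 124.223.80.0/20, 124.223.96.0/20, 124.223.112.0/20


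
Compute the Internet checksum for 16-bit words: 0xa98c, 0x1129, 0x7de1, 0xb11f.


Sum all words (with carry folding):
+ 0xa98c = 0xa98c
+ 0x1129 = 0xbab5
+ 0x7de1 = 0x3897
+ 0xb11f = 0xe9b6
One's complement: ~0xe9b6
Checksum = 0x1649


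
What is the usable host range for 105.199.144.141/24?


Network: 105.199.144.0
Broadcast: 105.199.144.255
First usable = network + 1
Last usable = broadcast - 1
Range: 105.199.144.1 to 105.199.144.254


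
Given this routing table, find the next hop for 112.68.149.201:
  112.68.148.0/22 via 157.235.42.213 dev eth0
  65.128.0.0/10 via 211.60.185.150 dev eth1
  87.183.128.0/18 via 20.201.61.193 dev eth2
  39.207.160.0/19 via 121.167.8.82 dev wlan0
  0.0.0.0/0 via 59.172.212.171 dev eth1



Longest prefix match for 112.68.149.201:
  /22 112.68.148.0: MATCH
  /10 65.128.0.0: no
  /18 87.183.128.0: no
  /19 39.207.160.0: no
  /0 0.0.0.0: MATCH
Selected: next-hop 157.235.42.213 via eth0 (matched /22)


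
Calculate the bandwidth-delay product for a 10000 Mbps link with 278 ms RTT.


BDP = bandwidth * RTT
= 10000 Mbps * 278 ms
= 10000 * 1e6 * 278 / 1000 bits
= 2780000000 bits
= 347500000 bytes
= 339355.4688 KB
BDP = 2780000000 bits (347500000 bytes)


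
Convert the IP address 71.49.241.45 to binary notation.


71 = 01000111
49 = 00110001
241 = 11110001
45 = 00101101
Binary: 01000111.00110001.11110001.00101101


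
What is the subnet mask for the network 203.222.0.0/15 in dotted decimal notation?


/15 means 15 network bits, 17 host bits
Binary: 11111111111111100000000000000000
Mask: 255.254.0.0


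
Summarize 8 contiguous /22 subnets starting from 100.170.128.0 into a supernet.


Original prefix: /22
Number of subnets: 8 = 2^3
New prefix = 22 - 3 = 19
Supernet: 100.170.128.0/19


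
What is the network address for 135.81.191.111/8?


IP:   10000111.01010001.10111111.01101111
Mask: 11111111.00000000.00000000.00000000
AND operation:
Net:  10000111.00000000.00000000.00000000
Network: 135.0.0.0/8


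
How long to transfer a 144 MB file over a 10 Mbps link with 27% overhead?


Effective throughput = 10 * (1 - 27/100) = 7.3 Mbps
File size in Mb = 144 * 8 = 1152 Mb
Time = 1152 / 7.3
Time = 157.8082 seconds


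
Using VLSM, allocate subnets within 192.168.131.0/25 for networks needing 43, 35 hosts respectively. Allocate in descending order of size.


43 hosts -> /26 (62 usable): 192.168.131.0/26
35 hosts -> /26 (62 usable): 192.168.131.64/26
Allocation: 192.168.131.0/26 (43 hosts, 62 usable); 192.168.131.64/26 (35 hosts, 62 usable)


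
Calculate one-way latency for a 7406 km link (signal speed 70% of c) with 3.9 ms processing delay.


Speed = 0.7 * 3e5 km/s = 210000 km/s
Propagation delay = 7406 / 210000 = 0.0353 s = 35.2667 ms
Processing delay = 3.9 ms
Total one-way latency = 39.1667 ms


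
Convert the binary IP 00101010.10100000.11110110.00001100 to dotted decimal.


00101010 = 42
10100000 = 160
11110110 = 246
00001100 = 12
IP: 42.160.246.12


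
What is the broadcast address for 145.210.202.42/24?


Network: 145.210.202.0/24
Host bits = 8
Set all host bits to 1:
Broadcast: 145.210.202.255


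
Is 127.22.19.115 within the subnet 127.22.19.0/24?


Subnet network: 127.22.19.0
Test IP AND mask: 127.22.19.0
Yes, 127.22.19.115 is in 127.22.19.0/24


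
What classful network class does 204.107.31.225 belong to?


First octet: 204
Binary: 11001100
110xxxxx -> Class C (192-223)
Class C, default mask 255.255.255.0 (/24)


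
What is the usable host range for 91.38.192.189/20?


Network: 91.38.192.0
Broadcast: 91.38.207.255
First usable = network + 1
Last usable = broadcast - 1
Range: 91.38.192.1 to 91.38.207.254


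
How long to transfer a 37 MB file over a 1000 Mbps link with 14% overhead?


Effective throughput = 1000 * (1 - 14/100) = 860 Mbps
File size in Mb = 37 * 8 = 296 Mb
Time = 296 / 860
Time = 0.3442 seconds


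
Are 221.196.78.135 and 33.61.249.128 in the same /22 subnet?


Mask: 255.255.252.0
221.196.78.135 AND mask = 221.196.76.0
33.61.249.128 AND mask = 33.61.248.0
No, different subnets (221.196.76.0 vs 33.61.248.0)


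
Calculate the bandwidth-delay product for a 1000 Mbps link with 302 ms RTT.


BDP = bandwidth * RTT
= 1000 Mbps * 302 ms
= 1000 * 1e6 * 302 / 1000 bits
= 302000000 bits
= 37750000 bytes
= 36865.2344 KB
BDP = 302000000 bits (37750000 bytes)


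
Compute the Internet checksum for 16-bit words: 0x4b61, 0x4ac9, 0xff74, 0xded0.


Sum all words (with carry folding):
+ 0x4b61 = 0x4b61
+ 0x4ac9 = 0x962a
+ 0xff74 = 0x959f
+ 0xded0 = 0x7470
One's complement: ~0x7470
Checksum = 0x8b8f


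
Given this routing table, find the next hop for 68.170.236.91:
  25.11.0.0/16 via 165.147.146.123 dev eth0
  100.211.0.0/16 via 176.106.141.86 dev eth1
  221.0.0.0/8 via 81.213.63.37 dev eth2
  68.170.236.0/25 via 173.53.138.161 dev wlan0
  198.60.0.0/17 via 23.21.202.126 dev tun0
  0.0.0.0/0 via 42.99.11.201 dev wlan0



Longest prefix match for 68.170.236.91:
  /16 25.11.0.0: no
  /16 100.211.0.0: no
  /8 221.0.0.0: no
  /25 68.170.236.0: MATCH
  /17 198.60.0.0: no
  /0 0.0.0.0: MATCH
Selected: next-hop 173.53.138.161 via wlan0 (matched /25)


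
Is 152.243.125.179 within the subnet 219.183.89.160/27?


Subnet network: 219.183.89.160
Test IP AND mask: 152.243.125.160
No, 152.243.125.179 is not in 219.183.89.160/27


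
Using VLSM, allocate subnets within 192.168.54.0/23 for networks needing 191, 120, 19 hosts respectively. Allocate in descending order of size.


191 hosts -> /24 (254 usable): 192.168.54.0/24
120 hosts -> /25 (126 usable): 192.168.55.0/25
19 hosts -> /27 (30 usable): 192.168.55.128/27
Allocation: 192.168.54.0/24 (191 hosts, 254 usable); 192.168.55.0/25 (120 hosts, 126 usable); 192.168.55.128/27 (19 hosts, 30 usable)


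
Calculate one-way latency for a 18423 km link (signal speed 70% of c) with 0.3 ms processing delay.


Speed = 0.7 * 3e5 km/s = 210000 km/s
Propagation delay = 18423 / 210000 = 0.0877 s = 87.7286 ms
Processing delay = 0.3 ms
Total one-way latency = 88.0286 ms


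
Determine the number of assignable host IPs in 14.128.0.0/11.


Host bits = 32 - 11 = 21
Total addresses = 2^21 = 2097152
Usable = total - 2 (network and broadcast)
Usable hosts: 2097150


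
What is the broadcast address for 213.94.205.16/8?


Network: 213.0.0.0/8
Host bits = 24
Set all host bits to 1:
Broadcast: 213.255.255.255


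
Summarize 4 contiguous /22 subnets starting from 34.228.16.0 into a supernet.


Original prefix: /22
Number of subnets: 4 = 2^2
New prefix = 22 - 2 = 20
Supernet: 34.228.16.0/20
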